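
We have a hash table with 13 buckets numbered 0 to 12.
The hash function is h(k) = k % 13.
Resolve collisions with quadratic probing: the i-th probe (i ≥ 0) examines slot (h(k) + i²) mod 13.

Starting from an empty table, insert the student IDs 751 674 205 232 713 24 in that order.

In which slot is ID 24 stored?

751: h=10 -> slot 10
674: h=11 -> slot 11
205: h=10, probe 10,11,1 -> slot 1
232: h=11, probe 11,12 -> slot 12
713: h=11, probe 11,12,2 -> slot 2
24: h=11, probe 11,12,2,7 -> slot 7
Table: [., 205, 713, ., ., ., ., 24, ., ., 751, 674, 232]

7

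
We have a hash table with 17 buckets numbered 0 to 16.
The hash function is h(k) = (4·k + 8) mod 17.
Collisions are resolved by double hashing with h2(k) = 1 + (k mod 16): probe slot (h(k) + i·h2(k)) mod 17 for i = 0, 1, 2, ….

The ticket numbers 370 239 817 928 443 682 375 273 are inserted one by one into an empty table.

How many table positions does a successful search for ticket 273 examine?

4

Insert 370: h=9, slot 9 empty => index 9.
Insert 239: h=12, slot 12 empty => index 12.
Insert 817: h=12, h2=2, slot 12 occupied => index 14.
Insert 928: h=14, h2=1, slot 14 occupied => index 15.
Insert 443: h=12, h2=12, slot 12 occupied => index 7.
Insert 682: h=16, slot 16 empty => index 16.
Insert 375: h=12, h2=8, slot 12 occupied => index 3.
Insert 273: h=12, h2=2, slots 12,14,16 occupied => index 1.
Table: [∅, 273, ∅, 375, ∅, ∅, ∅, 443, ∅, 370, ∅, ∅, 239, ∅, 817, 928, 682]
Lookup 273: h=12, h2=2, probe 12,14,16,1 → found at 1.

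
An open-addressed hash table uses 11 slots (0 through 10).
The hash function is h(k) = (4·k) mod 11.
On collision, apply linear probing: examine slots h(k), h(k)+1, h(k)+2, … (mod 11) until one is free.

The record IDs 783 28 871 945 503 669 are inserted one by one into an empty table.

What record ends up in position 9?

Insert 783: h=8, slot 8 empty => index 8.
Insert 28: h=2, slot 2 empty => index 2.
Insert 871: h=8, slot 8 occupied => index 9.
Insert 945: h=7, slot 7 empty => index 7.
Insert 503: h=10, slot 10 empty => index 10.
Insert 669: h=3, slot 3 empty => index 3.
Table: [., ., 28, 669, ., ., ., 945, 783, 871, 503]

871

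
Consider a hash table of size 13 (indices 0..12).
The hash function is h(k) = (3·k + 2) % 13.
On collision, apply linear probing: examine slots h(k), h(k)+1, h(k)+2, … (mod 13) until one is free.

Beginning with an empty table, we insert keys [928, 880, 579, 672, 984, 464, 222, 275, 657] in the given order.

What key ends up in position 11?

657

928: h=4 → slot 4
880: h=3 → slot 3
579: h=10 → slot 10
672: h=3, probe 3,4,5 → slot 5
984: h=3, probe 3,4,5,6 → slot 6
464: h=3, probe 3,4,5,6,7 → slot 7
222: h=5, probe 5,6,7,8 → slot 8
275: h=8, probe 8,9 → slot 9
657: h=10, probe 10,11 → slot 11
Table: [_, _, _, 880, 928, 672, 984, 464, 222, 275, 579, 657, _]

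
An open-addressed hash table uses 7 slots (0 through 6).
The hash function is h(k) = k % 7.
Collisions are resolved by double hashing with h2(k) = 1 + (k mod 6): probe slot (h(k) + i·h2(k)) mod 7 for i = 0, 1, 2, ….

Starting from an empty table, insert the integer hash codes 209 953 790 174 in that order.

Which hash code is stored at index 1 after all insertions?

209 hashes to 6; slot 6 is free → place at 6.
953 hashes to 1; slot 1 is free → place at 1.
790 hashes to 6, h2=5; 6 taken → place at 4.
174 hashes to 6, h2=1; 6 taken → place at 0.
Table: [174, 953, -, -, 790, -, 209]

953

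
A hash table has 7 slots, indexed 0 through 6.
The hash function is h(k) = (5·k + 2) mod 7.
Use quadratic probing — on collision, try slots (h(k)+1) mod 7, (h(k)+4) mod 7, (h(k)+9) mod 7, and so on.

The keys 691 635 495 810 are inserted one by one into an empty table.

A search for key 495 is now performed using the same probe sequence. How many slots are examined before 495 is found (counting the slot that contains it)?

691: h=6 => slot 6
635: h=6, probe 6,0 => slot 0
495: h=6, probe 6,0,3 => slot 3
810: h=6, probe 6,0,3,1 => slot 1
Table: [635, 810, —, 495, —, —, 691]
Lookup 495: h=6, probe 6,0,3 → found at 3.

3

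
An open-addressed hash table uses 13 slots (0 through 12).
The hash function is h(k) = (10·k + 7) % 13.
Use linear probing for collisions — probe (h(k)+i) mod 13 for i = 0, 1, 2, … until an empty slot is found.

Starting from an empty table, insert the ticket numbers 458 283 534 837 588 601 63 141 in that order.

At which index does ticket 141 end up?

2

458 hashes to 11; slot 11 is free -> place at 11.
283 hashes to 3; slot 3 is free -> place at 3.
534 hashes to 4; slot 4 is free -> place at 4.
837 hashes to 5; slot 5 is free -> place at 5.
588 hashes to 11; 11 taken -> place at 12.
601 hashes to 11; 11,12 taken -> place at 0.
63 hashes to 0; 0 taken -> place at 1.
141 hashes to 0; 0,1 taken -> place at 2.
Table: [601, 63, 141, 283, 534, 837, -, -, -, -, -, 458, 588]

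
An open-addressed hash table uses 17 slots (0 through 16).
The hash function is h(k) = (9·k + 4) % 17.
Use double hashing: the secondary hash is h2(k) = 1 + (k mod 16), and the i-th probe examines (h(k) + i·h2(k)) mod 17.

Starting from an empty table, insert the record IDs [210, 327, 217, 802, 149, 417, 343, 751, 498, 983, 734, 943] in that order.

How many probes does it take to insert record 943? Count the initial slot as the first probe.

210: h=7 => slot 7
327: h=6 => slot 6
217: h=2 => slot 2
802: h=14 => slot 14
149: h=2, h2=6, probe 2,8 => slot 8
417: h=0 => slot 0
343: h=14, h2=8, probe 14,5 => slot 5
751: h=14, h2=16, probe 14,13 => slot 13
498: h=15 => slot 15
983: h=11 => slot 11
734: h=14, h2=15, probe 14,12 => slot 12
943: h=8, h2=16, probe 8,7,6,5,4 => slot 4
Table: [417, _, 217, _, 943, 343, 327, 210, 149, _, _, 983, 734, 751, 802, 498, _]

5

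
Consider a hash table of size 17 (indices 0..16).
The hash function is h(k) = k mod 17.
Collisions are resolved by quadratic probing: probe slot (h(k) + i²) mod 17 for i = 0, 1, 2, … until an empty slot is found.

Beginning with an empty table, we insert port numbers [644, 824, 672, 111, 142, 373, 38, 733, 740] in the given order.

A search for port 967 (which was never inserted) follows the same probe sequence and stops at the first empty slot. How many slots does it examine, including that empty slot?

644 hashes to 15; slot 15 is free => place at 15.
824 hashes to 8; slot 8 is free => place at 8.
672 hashes to 9; slot 9 is free => place at 9.
111 hashes to 9; 9 taken => place at 10.
142 hashes to 6; slot 6 is free => place at 6.
373 hashes to 16; slot 16 is free => place at 16.
38 hashes to 4; slot 4 is free => place at 4.
733 hashes to 2; slot 2 is free => place at 2.
740 hashes to 9; 9,10 taken => place at 13.
Table: [., ., 733, ., 38, ., 142, ., 824, 672, 111, ., ., 740, ., 644, 373]
Lookup 967: h=15, probe 15,16,2,7 → slot 7 empty, not found.

4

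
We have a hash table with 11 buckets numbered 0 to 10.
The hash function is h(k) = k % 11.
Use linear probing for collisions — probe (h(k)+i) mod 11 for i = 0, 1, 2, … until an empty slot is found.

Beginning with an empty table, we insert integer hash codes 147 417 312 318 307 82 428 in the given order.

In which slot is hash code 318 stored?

0

Insert 147: h=4, slot 4 empty → index 4.
Insert 417: h=10, slot 10 empty → index 10.
Insert 312: h=4, slot 4 occupied → index 5.
Insert 318: h=10, slot 10 occupied → index 0.
Insert 307: h=10, slots 10,0 occupied → index 1.
Insert 82: h=5, slot 5 occupied → index 6.
Insert 428: h=10, slots 10,0,1 occupied → index 2.
Table: [318, 307, 428, _, 147, 312, 82, _, _, _, 417]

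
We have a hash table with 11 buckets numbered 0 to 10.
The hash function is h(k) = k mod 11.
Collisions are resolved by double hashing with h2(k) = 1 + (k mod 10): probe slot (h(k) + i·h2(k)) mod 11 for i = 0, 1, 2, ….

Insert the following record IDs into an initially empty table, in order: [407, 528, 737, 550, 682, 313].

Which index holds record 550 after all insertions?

407: h=0 => slot 0
528: h=0, h2=9, probe 0,9 => slot 9
737: h=0, h2=8, probe 0,8 => slot 8
550: h=0, h2=1, probe 0,1 => slot 1
682: h=0, h2=3, probe 0,3 => slot 3
313: h=5 => slot 5
Table: [407, 550, ∅, 682, ∅, 313, ∅, ∅, 737, 528, ∅]

1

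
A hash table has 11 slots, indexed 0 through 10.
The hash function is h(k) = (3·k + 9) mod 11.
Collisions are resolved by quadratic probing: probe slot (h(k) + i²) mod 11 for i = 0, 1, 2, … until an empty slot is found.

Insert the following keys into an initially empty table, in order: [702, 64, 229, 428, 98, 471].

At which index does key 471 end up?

702: h=3 -> slot 3
64: h=3, probe 3,4 -> slot 4
229: h=3, probe 3,4,7 -> slot 7
428: h=6 -> slot 6
98: h=6, probe 6,7,10 -> slot 10
471: h=3, probe 3,4,7,1 -> slot 1
Table: [_, 471, _, 702, 64, _, 428, 229, _, _, 98]

1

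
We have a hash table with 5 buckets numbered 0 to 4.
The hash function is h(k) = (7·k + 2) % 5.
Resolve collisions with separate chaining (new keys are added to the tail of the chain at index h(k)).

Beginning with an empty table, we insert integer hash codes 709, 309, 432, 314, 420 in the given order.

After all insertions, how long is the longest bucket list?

3

Insert 709: h=0, bucket 0 empty → new chain.
Insert 309: h=0, bucket 0 nonempty → append to chain.
Insert 432: h=1, bucket 1 empty → new chain.
Insert 314: h=0, bucket 0 nonempty → append to chain.
Insert 420: h=2, bucket 2 empty → new chain.
Final buckets:
0: 709 -> 309 -> 314
1: 432
2: 420
3: _
4: _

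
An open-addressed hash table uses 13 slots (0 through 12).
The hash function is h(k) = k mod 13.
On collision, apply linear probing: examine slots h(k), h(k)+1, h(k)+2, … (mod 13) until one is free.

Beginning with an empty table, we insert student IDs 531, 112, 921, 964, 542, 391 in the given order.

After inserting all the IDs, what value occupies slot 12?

531 hashes to 11; slot 11 is free => place at 11.
112 hashes to 8; slot 8 is free => place at 8.
921 hashes to 11; 11 taken => place at 12.
964 hashes to 2; slot 2 is free => place at 2.
542 hashes to 9; slot 9 is free => place at 9.
391 hashes to 1; slot 1 is free => place at 1.
Table: [-, 391, 964, -, -, -, -, -, 112, 542, -, 531, 921]

921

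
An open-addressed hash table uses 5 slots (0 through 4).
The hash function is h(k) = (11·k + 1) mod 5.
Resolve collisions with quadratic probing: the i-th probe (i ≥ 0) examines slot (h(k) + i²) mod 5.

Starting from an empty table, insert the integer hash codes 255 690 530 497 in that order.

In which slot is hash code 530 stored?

0

255 hashes to 1; slot 1 is free -> place at 1.
690 hashes to 1; 1 taken -> place at 2.
530 hashes to 1; 1,2 taken -> place at 0.
497 hashes to 3; slot 3 is free -> place at 3.
Table: [530, 255, 690, 497, _]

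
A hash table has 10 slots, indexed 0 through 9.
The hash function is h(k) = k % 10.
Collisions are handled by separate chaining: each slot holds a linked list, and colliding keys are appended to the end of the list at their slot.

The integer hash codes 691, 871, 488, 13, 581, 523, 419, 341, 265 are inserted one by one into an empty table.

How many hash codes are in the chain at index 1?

4

691 -> bucket 1
871 -> bucket 1 (collision)
488 -> bucket 8
13 -> bucket 3
581 -> bucket 1 (collision)
523 -> bucket 3 (collision)
419 -> bucket 9
341 -> bucket 1 (collision)
265 -> bucket 5
Final buckets:
0: —
1: 691 -> 871 -> 581 -> 341
2: —
3: 13 -> 523
4: —
5: 265
6: —
7: —
8: 488
9: 419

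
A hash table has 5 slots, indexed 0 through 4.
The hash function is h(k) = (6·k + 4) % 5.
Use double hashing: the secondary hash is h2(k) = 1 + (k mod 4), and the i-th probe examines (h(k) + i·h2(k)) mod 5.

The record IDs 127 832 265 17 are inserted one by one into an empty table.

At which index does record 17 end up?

127 hashes to 1; slot 1 is free -> place at 1.
832 hashes to 1, h2=1; 1 taken -> place at 2.
265 hashes to 4; slot 4 is free -> place at 4.
17 hashes to 1, h2=2; 1 taken -> place at 3.
Table: [-, 127, 832, 17, 265]

3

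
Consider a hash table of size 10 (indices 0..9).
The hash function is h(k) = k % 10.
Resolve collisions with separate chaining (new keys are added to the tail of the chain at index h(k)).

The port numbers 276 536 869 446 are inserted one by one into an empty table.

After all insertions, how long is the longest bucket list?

276 -> bucket 6
536 -> bucket 6 (collision)
869 -> bucket 9
446 -> bucket 6 (collision)
Final buckets:
0: .
1: .
2: .
3: .
4: .
5: .
6: 276 -> 536 -> 446
7: .
8: .
9: 869

3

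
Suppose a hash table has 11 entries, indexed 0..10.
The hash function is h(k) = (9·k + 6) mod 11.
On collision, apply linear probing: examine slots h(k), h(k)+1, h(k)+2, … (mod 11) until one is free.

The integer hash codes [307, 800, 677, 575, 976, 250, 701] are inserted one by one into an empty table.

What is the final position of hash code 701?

Insert 307: h=8, slot 8 empty => index 8.
Insert 800: h=1, slot 1 empty => index 1.
Insert 677: h=5, slot 5 empty => index 5.
Insert 575: h=0, slot 0 empty => index 0.
Insert 976: h=1, slot 1 occupied => index 2.
Insert 250: h=1, slots 1,2 occupied => index 3.
Insert 701: h=1, slots 1,2,3 occupied => index 4.
Table: [575, 800, 976, 250, 701, 677, _, _, 307, _, _]

4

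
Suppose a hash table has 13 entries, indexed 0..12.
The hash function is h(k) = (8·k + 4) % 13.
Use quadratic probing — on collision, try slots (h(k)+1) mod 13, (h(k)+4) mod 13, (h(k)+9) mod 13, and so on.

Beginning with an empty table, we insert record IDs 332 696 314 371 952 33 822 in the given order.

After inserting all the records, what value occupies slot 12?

332: h=8 → slot 8
696: h=8, probe 8,9 → slot 9
314: h=7 → slot 7
371: h=8, probe 8,9,12 → slot 12
952: h=2 → slot 2
33: h=8, probe 8,9,12,4 → slot 4
822: h=2, probe 2,3 → slot 3
Table: [—, —, 952, 822, 33, —, —, 314, 332, 696, —, —, 371]

371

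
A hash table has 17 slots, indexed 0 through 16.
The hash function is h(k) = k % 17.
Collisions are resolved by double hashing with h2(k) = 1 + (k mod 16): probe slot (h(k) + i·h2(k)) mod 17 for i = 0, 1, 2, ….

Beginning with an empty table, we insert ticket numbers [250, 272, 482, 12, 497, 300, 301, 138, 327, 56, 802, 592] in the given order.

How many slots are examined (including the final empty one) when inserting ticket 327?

3

250: h=12 -> slot 12
272: h=0 -> slot 0
482: h=6 -> slot 6
12: h=12, h2=13, probe 12,8 -> slot 8
497: h=4 -> slot 4
300: h=11 -> slot 11
301: h=12, h2=14, probe 12,9 -> slot 9
138: h=2 -> slot 2
327: h=4, h2=8, probe 4,12,3 -> slot 3
56: h=5 -> slot 5
802: h=3, h2=3, probe 3,6,9,12,15 -> slot 15
592: h=14 -> slot 14
Table: [272, ., 138, 327, 497, 56, 482, ., 12, 301, ., 300, 250, ., 592, 802, .]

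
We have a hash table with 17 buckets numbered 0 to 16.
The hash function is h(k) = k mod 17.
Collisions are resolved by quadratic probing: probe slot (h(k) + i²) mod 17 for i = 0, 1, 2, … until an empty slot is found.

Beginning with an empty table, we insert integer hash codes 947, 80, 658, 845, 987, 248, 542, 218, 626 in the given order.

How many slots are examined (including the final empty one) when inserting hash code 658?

3

Insert 947: h=12, slot 12 empty -> index 12.
Insert 80: h=12, slot 12 occupied -> index 13.
Insert 658: h=12, slots 12,13 occupied -> index 16.
Insert 845: h=12, slots 12,13,16 occupied -> index 4.
Insert 987: h=1, slot 1 empty -> index 1.
Insert 248: h=10, slot 10 empty -> index 10.
Insert 542: h=15, slot 15 empty -> index 15.
Insert 218: h=14, slot 14 empty -> index 14.
Insert 626: h=14, slots 14,15,1 occupied -> index 6.
Table: [., 987, ., ., 845, ., 626, ., ., ., 248, ., 947, 80, 218, 542, 658]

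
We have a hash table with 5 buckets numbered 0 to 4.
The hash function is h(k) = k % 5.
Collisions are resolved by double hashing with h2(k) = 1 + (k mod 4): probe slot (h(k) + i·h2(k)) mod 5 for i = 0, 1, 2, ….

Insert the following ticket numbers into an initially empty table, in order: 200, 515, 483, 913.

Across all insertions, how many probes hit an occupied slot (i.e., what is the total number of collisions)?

Insert 200: h=0, slot 0 empty -> index 0.
Insert 515: h=0, h2=4, slot 0 occupied -> index 4.
Insert 483: h=3, slot 3 empty -> index 3.
Insert 913: h=3, h2=2, slots 3,0 occupied -> index 2.
Table: [200, ., 913, 483, 515]

3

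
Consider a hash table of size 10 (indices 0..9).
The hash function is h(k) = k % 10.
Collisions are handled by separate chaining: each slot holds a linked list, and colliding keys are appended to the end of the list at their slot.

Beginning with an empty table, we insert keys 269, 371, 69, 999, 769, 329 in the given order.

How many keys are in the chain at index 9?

5

Insert 269: h=9, bucket 9 empty → new chain.
Insert 371: h=1, bucket 1 empty → new chain.
Insert 69: h=9, bucket 9 nonempty → append to chain.
Insert 999: h=9, bucket 9 nonempty → append to chain.
Insert 769: h=9, bucket 9 nonempty → append to chain.
Insert 329: h=9, bucket 9 nonempty → append to chain.
Final buckets:
0: _
1: 371
2: _
3: _
4: _
5: _
6: _
7: _
8: _
9: 269 -> 69 -> 999 -> 769 -> 329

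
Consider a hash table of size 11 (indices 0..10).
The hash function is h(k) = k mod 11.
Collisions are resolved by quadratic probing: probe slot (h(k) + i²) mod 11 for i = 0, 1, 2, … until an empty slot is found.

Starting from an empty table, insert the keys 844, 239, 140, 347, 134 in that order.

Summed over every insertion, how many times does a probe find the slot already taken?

3

Insert 844: h=8, slot 8 empty -> index 8.
Insert 239: h=8, slot 8 occupied -> index 9.
Insert 140: h=8, slots 8,9 occupied -> index 1.
Insert 347: h=6, slot 6 empty -> index 6.
Insert 134: h=2, slot 2 empty -> index 2.
Table: [-, 140, 134, -, -, -, 347, -, 844, 239, -]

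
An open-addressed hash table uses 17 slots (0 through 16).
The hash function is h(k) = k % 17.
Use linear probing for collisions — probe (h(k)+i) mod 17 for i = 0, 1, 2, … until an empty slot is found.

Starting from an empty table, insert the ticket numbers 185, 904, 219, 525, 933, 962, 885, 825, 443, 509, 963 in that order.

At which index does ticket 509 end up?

Insert 185: h=15, slot 15 empty => index 15.
Insert 904: h=3, slot 3 empty => index 3.
Insert 219: h=15, slot 15 occupied => index 16.
Insert 525: h=15, slots 15,16 occupied => index 0.
Insert 933: h=15, slots 15,16,0 occupied => index 1.
Insert 962: h=10, slot 10 empty => index 10.
Insert 885: h=1, slot 1 occupied => index 2.
Insert 825: h=9, slot 9 empty => index 9.
Insert 443: h=1, slots 1,2,3 occupied => index 4.
Insert 509: h=16, slots 16,0,1,2,3,4 occupied => index 5.
Insert 963: h=11, slot 11 empty => index 11.
Table: [525, 933, 885, 904, 443, 509, ∅, ∅, ∅, 825, 962, 963, ∅, ∅, ∅, 185, 219]

5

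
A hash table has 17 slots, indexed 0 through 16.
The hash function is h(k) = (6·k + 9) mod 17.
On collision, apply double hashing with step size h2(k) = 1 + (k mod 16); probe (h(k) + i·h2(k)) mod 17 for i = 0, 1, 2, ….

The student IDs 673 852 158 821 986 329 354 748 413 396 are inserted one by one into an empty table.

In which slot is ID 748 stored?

673 hashes to 1; slot 1 is free -> place at 1.
852 hashes to 4; slot 4 is free -> place at 4.
158 hashes to 5; slot 5 is free -> place at 5.
821 hashes to 5, h2=6; 5 taken -> place at 11.
986 hashes to 9; slot 9 is free -> place at 9.
329 hashes to 11, h2=10; 11,4 taken -> place at 14.
354 hashes to 8; slot 8 is free -> place at 8.
748 hashes to 9, h2=13; 9,5,1,14 taken -> place at 10.
413 hashes to 5, h2=14; 5 taken -> place at 2.
396 hashes to 5, h2=13; 5,1,14,10 taken -> place at 6.
Table: [∅, 673, 413, ∅, 852, 158, 396, ∅, 354, 986, 748, 821, ∅, ∅, 329, ∅, ∅]

10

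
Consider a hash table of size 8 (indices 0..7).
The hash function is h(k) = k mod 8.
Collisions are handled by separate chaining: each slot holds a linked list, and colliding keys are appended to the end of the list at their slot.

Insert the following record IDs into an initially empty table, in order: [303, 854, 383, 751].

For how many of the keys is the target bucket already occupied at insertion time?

303 -> bucket 7
854 -> bucket 6
383 -> bucket 7 (collision)
751 -> bucket 7 (collision)
Final buckets:
0: .
1: .
2: .
3: .
4: .
5: .
6: 854
7: 303 -> 383 -> 751

2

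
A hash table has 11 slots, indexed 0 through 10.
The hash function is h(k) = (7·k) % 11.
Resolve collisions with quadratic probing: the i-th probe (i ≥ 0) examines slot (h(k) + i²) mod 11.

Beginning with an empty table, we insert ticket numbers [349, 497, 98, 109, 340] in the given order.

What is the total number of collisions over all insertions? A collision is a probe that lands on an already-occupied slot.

3

349: h=1 → slot 1
497: h=3 → slot 3
98: h=4 → slot 4
109: h=4, probe 4,5 → slot 5
340: h=4, probe 4,5,8 → slot 8
Table: [-, 349, -, 497, 98, 109, -, -, 340, -, -]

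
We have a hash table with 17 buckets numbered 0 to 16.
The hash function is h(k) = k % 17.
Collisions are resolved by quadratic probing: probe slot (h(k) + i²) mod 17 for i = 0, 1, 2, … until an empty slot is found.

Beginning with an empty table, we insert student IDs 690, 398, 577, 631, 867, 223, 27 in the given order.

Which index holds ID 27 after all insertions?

11

Insert 690: h=10, slot 10 empty => index 10.
Insert 398: h=7, slot 7 empty => index 7.
Insert 577: h=16, slot 16 empty => index 16.
Insert 631: h=2, slot 2 empty => index 2.
Insert 867: h=0, slot 0 empty => index 0.
Insert 223: h=2, slot 2 occupied => index 3.
Insert 27: h=10, slot 10 occupied => index 11.
Table: [867, —, 631, 223, —, —, —, 398, —, —, 690, 27, —, —, —, —, 577]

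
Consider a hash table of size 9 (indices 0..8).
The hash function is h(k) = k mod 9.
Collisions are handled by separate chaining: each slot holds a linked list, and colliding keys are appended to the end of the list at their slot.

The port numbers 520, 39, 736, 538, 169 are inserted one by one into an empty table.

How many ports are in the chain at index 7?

Insert 520: h=7, bucket 7 empty → new chain.
Insert 39: h=3, bucket 3 empty → new chain.
Insert 736: h=7, bucket 7 nonempty → append to chain.
Insert 538: h=7, bucket 7 nonempty → append to chain.
Insert 169: h=7, bucket 7 nonempty → append to chain.
Final buckets:
0: -
1: -
2: -
3: 39
4: -
5: -
6: -
7: 520 -> 736 -> 538 -> 169
8: -

4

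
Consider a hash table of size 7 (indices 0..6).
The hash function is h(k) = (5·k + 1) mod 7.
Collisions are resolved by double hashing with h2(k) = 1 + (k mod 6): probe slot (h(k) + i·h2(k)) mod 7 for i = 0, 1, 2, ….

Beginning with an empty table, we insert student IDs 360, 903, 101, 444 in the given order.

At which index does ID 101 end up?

Insert 360: h=2, slot 2 empty -> index 2.
Insert 903: h=1, slot 1 empty -> index 1.
Insert 101: h=2, h2=6, slots 2,1 occupied -> index 0.
Insert 444: h=2, h2=1, slot 2 occupied -> index 3.
Table: [101, 903, 360, 444, ., ., .]

0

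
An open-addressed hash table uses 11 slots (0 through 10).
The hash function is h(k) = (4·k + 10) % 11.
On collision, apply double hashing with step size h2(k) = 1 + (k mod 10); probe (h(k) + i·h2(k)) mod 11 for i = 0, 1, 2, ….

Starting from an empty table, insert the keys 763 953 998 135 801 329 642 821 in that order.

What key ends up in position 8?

821

763 hashes to 4; slot 4 is free → place at 4.
953 hashes to 5; slot 5 is free → place at 5.
998 hashes to 9; slot 9 is free → place at 9.
135 hashes to 0; slot 0 is free → place at 0.
801 hashes to 2; slot 2 is free → place at 2.
329 hashes to 6; slot 6 is free → place at 6.
642 hashes to 4, h2=3; 4 taken → place at 7.
821 hashes to 5, h2=2; 5,7,9,0,2,4,6 taken → place at 8.
Table: [135, —, 801, —, 763, 953, 329, 642, 821, 998, —]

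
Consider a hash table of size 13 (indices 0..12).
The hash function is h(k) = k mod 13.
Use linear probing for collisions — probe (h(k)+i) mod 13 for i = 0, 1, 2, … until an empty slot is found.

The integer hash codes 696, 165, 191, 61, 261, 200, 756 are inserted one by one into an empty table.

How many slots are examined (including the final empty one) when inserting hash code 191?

2

696: h=7 => slot 7
165: h=9 => slot 9
191: h=9, probe 9,10 => slot 10
61: h=9, probe 9,10,11 => slot 11
261: h=1 => slot 1
200: h=5 => slot 5
756: h=2 => slot 2
Table: [., 261, 756, ., ., 200, ., 696, ., 165, 191, 61, .]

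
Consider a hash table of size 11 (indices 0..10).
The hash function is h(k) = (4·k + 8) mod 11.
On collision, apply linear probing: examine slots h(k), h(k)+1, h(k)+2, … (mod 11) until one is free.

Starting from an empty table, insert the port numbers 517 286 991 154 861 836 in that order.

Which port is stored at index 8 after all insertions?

517

517: h=8 => slot 8
286: h=8, probe 8,9 => slot 9
991: h=1 => slot 1
154: h=8, probe 8,9,10 => slot 10
861: h=9, probe 9,10,0 => slot 0
836: h=8, probe 8,9,10,0,1,2 => slot 2
Table: [861, 991, 836, -, -, -, -, -, 517, 286, 154]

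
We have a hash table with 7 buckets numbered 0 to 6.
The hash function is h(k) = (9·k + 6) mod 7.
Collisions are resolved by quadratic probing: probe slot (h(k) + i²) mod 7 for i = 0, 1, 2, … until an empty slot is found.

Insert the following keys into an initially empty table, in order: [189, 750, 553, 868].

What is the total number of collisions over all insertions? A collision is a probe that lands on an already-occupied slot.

3

Insert 189: h=6, slot 6 empty => index 6.
Insert 750: h=1, slot 1 empty => index 1.
Insert 553: h=6, slot 6 occupied => index 0.
Insert 868: h=6, slots 6,0 occupied => index 3.
Table: [553, 750, _, 868, _, _, 189]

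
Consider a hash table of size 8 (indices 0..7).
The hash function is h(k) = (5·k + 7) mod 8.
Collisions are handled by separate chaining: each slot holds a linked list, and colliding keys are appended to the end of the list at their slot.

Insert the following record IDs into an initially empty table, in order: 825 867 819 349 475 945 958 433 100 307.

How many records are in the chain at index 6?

825 -> bucket 4
867 -> bucket 6
819 -> bucket 6 (collision)
349 -> bucket 0
475 -> bucket 6 (collision)
945 -> bucket 4 (collision)
958 -> bucket 5
433 -> bucket 4 (collision)
100 -> bucket 3
307 -> bucket 6 (collision)
Final buckets:
0: 349
1: _
2: _
3: 100
4: 825 -> 945 -> 433
5: 958
6: 867 -> 819 -> 475 -> 307
7: _

4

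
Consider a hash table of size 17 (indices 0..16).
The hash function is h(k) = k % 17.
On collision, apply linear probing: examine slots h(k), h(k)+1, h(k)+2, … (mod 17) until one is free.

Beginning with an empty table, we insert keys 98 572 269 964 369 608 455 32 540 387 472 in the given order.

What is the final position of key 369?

15

Insert 98: h=13, slot 13 empty => index 13.
Insert 572: h=11, slot 11 empty => index 11.
Insert 269: h=14, slot 14 empty => index 14.
Insert 964: h=12, slot 12 empty => index 12.
Insert 369: h=12, slots 12,13,14 occupied => index 15.
Insert 608: h=13, slots 13,14,15 occupied => index 16.
Insert 455: h=13, slots 13,14,15,16 occupied => index 0.
Insert 32: h=15, slots 15,16,0 occupied => index 1.
Insert 540: h=13, slots 13,14,15,16,0,1 occupied => index 2.
Insert 387: h=13, slots 13,14,15,16,0,1,2 occupied => index 3.
Insert 472: h=13, slots 13,14,15,16,0,1,2,3 occupied => index 4.
Table: [455, 32, 540, 387, 472, _, _, _, _, _, _, 572, 964, 98, 269, 369, 608]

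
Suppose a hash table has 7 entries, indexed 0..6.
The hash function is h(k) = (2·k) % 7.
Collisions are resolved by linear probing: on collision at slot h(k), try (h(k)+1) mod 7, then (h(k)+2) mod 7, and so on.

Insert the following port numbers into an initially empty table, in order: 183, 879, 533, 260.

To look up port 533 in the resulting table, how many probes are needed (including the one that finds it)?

183 hashes to 2; slot 2 is free => place at 2.
879 hashes to 1; slot 1 is free => place at 1.
533 hashes to 2; 2 taken => place at 3.
260 hashes to 2; 2,3 taken => place at 4.
Table: [., 879, 183, 533, 260, ., .]
Lookup 533: h=2, probe 2,3 → found at 3.

2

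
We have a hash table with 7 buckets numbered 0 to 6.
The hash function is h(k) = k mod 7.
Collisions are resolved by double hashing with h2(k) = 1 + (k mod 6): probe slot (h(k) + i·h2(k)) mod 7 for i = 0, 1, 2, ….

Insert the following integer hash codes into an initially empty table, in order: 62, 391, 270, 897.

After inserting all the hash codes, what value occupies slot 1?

62: h=6 => slot 6
391: h=6, h2=2, probe 6,1 => slot 1
270: h=4 => slot 4
897: h=1, h2=4, probe 1,5 => slot 5
Table: [—, 391, —, —, 270, 897, 62]

391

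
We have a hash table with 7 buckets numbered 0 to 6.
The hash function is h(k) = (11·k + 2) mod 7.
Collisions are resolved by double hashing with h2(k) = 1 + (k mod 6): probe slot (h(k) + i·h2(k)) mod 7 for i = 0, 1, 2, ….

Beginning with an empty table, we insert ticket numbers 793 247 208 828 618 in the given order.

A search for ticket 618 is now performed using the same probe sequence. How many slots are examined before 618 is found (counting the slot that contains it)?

793 hashes to 3; slot 3 is free => place at 3.
247 hashes to 3, h2=2; 3 taken => place at 5.
208 hashes to 1; slot 1 is free => place at 1.
828 hashes to 3, h2=1; 3 taken => place at 4.
618 hashes to 3, h2=1; 3,4,5 taken => place at 6.
Table: [—, 208, —, 793, 828, 247, 618]
Lookup 618: h=3, h2=1, probe 3,4,5,6 → found at 6.

4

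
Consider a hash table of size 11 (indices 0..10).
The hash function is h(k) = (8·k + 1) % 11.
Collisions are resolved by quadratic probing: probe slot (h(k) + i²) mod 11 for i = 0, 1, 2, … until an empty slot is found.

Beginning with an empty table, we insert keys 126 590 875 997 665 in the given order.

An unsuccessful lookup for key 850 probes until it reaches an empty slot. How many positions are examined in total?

126: h=8 => slot 8
590: h=2 => slot 2
875: h=5 => slot 5
997: h=2, probe 2,3 => slot 3
665: h=8, probe 8,9 => slot 9
Table: [∅, ∅, 590, 997, ∅, 875, ∅, ∅, 126, 665, ∅]
Lookup 850: h=3, probe 3,4 → slot 4 empty, not found.

2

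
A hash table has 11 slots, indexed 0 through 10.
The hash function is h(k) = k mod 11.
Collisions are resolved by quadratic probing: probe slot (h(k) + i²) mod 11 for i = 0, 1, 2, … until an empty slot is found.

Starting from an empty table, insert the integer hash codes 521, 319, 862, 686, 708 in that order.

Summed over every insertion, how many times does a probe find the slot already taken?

521 hashes to 4; slot 4 is free => place at 4.
319 hashes to 0; slot 0 is free => place at 0.
862 hashes to 4; 4 taken => place at 5.
686 hashes to 4; 4,5 taken => place at 8.
708 hashes to 4; 4,5,8 taken => place at 2.
Table: [319, ∅, 708, ∅, 521, 862, ∅, ∅, 686, ∅, ∅]

6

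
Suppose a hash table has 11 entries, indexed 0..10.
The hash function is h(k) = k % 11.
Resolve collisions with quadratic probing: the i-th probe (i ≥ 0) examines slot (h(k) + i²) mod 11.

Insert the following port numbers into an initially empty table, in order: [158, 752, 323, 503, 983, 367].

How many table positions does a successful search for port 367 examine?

6

158 hashes to 4; slot 4 is free → place at 4.
752 hashes to 4; 4 taken → place at 5.
323 hashes to 4; 4,5 taken → place at 8.
503 hashes to 8; 8 taken → place at 9.
983 hashes to 4; 4,5,8 taken → place at 2.
367 hashes to 4; 4,5,8,2,9 taken → place at 7.
Table: [., ., 983, ., 158, 752, ., 367, 323, 503, .]
Lookup 367: h=4, probe 4,5,8,2,9,7 → found at 7.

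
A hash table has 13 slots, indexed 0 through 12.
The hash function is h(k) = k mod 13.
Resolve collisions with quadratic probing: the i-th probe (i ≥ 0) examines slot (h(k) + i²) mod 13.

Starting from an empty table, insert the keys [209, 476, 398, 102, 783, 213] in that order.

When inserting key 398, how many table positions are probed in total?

2

209 hashes to 1; slot 1 is free → place at 1.
476 hashes to 8; slot 8 is free → place at 8.
398 hashes to 8; 8 taken → place at 9.
102 hashes to 11; slot 11 is free → place at 11.
783 hashes to 3; slot 3 is free → place at 3.
213 hashes to 5; slot 5 is free → place at 5.
Table: [., 209, ., 783, ., 213, ., ., 476, 398, ., 102, .]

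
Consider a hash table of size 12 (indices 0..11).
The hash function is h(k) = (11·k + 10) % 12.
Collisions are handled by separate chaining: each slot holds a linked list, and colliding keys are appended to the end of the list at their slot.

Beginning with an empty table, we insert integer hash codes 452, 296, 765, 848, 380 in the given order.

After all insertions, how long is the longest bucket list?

Insert 452: h=2, bucket 2 empty -> new chain.
Insert 296: h=2, bucket 2 nonempty -> append to chain.
Insert 765: h=1, bucket 1 empty -> new chain.
Insert 848: h=2, bucket 2 nonempty -> append to chain.
Insert 380: h=2, bucket 2 nonempty -> append to chain.
Final buckets:
0: .
1: 765
2: 452 -> 296 -> 848 -> 380
3: .
4: .
5: .
6: .
7: .
8: .
9: .
10: .
11: .

4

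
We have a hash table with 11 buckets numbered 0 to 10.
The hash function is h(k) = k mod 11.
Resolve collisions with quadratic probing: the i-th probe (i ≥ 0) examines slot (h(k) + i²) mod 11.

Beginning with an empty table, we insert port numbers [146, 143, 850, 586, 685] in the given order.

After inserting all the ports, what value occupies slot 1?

685

146: h=3 → slot 3
143: h=0 → slot 0
850: h=3, probe 3,4 → slot 4
586: h=3, probe 3,4,7 → slot 7
685: h=3, probe 3,4,7,1 → slot 1
Table: [143, 685, ., 146, 850, ., ., 586, ., ., .]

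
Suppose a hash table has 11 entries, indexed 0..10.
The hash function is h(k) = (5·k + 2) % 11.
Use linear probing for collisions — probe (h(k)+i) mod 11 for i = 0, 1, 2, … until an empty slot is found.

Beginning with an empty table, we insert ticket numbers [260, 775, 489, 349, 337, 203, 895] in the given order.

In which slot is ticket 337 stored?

260 hashes to 4; slot 4 is free => place at 4.
775 hashes to 5; slot 5 is free => place at 5.
489 hashes to 5; 5 taken => place at 6.
349 hashes to 9; slot 9 is free => place at 9.
337 hashes to 4; 4,5,6 taken => place at 7.
203 hashes to 5; 5,6,7 taken => place at 8.
895 hashes to 0; slot 0 is free => place at 0.
Table: [895, —, —, —, 260, 775, 489, 337, 203, 349, —]

7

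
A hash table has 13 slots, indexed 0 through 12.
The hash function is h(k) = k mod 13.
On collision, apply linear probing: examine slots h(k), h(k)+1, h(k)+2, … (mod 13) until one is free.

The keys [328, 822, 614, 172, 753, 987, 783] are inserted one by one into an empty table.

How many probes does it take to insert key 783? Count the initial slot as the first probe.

328: h=3 => slot 3
822: h=3, probe 3,4 => slot 4
614: h=3, probe 3,4,5 => slot 5
172: h=3, probe 3,4,5,6 => slot 6
753: h=12 => slot 12
987: h=12, probe 12,0 => slot 0
783: h=3, probe 3,4,5,6,7 => slot 7
Table: [987, _, _, 328, 822, 614, 172, 783, _, _, _, _, 753]

5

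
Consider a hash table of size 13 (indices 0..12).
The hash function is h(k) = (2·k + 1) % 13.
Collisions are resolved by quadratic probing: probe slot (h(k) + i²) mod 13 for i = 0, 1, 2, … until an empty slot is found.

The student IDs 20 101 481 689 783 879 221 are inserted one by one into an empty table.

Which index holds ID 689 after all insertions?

5

20: h=2 → slot 2
101: h=8 → slot 8
481: h=1 → slot 1
689: h=1, probe 1,2,5 → slot 5
783: h=7 → slot 7
879: h=4 → slot 4
221: h=1, probe 1,2,5,10 → slot 10
Table: [., 481, 20, ., 879, 689, ., 783, 101, ., 221, ., .]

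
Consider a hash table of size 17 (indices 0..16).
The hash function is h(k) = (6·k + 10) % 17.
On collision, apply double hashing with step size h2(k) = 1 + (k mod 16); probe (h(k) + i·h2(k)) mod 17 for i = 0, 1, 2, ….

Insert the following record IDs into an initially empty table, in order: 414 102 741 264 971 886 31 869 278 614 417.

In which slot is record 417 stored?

15

414: h=12 -> slot 12
102: h=10 -> slot 10
741: h=2 -> slot 2
264: h=13 -> slot 13
971: h=5 -> slot 5
886: h=5, h2=7, probe 5,12,2,9 -> slot 9
31: h=9, h2=16, probe 9,8 -> slot 8
869: h=5, h2=6, probe 5,11 -> slot 11
278: h=12, h2=7, probe 12,2,9,16 -> slot 16
614: h=5, h2=7, probe 5,12,2,9,16,6 -> slot 6
417: h=13, h2=2, probe 13,15 -> slot 15
Table: [., ., 741, ., ., 971, 614, ., 31, 886, 102, 869, 414, 264, ., 417, 278]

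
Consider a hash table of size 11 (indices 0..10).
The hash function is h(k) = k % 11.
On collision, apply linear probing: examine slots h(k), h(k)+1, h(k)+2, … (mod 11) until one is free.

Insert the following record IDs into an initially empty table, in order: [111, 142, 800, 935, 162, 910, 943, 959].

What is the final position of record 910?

111: h=1 -> slot 1
142: h=10 -> slot 10
800: h=8 -> slot 8
935: h=0 -> slot 0
162: h=8, probe 8,9 -> slot 9
910: h=8, probe 8,9,10,0,1,2 -> slot 2
943: h=8, probe 8,9,10,0,1,2,3 -> slot 3
959: h=2, probe 2,3,4 -> slot 4
Table: [935, 111, 910, 943, 959, -, -, -, 800, 162, 142]

2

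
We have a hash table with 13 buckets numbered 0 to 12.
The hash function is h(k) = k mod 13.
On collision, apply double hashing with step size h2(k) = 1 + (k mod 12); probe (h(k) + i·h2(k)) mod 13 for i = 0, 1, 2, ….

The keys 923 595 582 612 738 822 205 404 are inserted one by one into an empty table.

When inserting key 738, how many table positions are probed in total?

3

923: h=0 => slot 0
595: h=10 => slot 10
582: h=10, h2=7, probe 10,4 => slot 4
612: h=1 => slot 1
738: h=10, h2=7, probe 10,4,11 => slot 11
822: h=3 => slot 3
205: h=10, h2=2, probe 10,12 => slot 12
404: h=1, h2=9, probe 1,10,6 => slot 6
Table: [923, 612, ∅, 822, 582, ∅, 404, ∅, ∅, ∅, 595, 738, 205]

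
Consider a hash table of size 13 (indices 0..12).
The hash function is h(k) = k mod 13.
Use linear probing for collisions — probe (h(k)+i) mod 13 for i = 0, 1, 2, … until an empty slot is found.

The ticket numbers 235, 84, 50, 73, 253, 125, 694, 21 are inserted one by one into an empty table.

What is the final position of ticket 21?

Insert 235: h=1, slot 1 empty → index 1.
Insert 84: h=6, slot 6 empty → index 6.
Insert 50: h=11, slot 11 empty → index 11.
Insert 73: h=8, slot 8 empty → index 8.
Insert 253: h=6, slot 6 occupied → index 7.
Insert 125: h=8, slot 8 occupied → index 9.
Insert 694: h=5, slot 5 empty → index 5.
Insert 21: h=8, slots 8,9 occupied → index 10.
Table: [-, 235, -, -, -, 694, 84, 253, 73, 125, 21, 50, -]

10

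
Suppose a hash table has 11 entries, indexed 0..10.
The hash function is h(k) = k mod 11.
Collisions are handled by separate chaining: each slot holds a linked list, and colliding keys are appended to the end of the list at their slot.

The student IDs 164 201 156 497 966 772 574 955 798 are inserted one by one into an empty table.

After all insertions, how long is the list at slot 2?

4

Insert 164: h=10, bucket 10 empty → new chain.
Insert 201: h=3, bucket 3 empty → new chain.
Insert 156: h=2, bucket 2 empty → new chain.
Insert 497: h=2, bucket 2 nonempty → append to chain.
Insert 966: h=9, bucket 9 empty → new chain.
Insert 772: h=2, bucket 2 nonempty → append to chain.
Insert 574: h=2, bucket 2 nonempty → append to chain.
Insert 955: h=9, bucket 9 nonempty → append to chain.
Insert 798: h=6, bucket 6 empty → new chain.
Final buckets:
0: _
1: _
2: 156 -> 497 -> 772 -> 574
3: 201
4: _
5: _
6: 798
7: _
8: _
9: 966 -> 955
10: 164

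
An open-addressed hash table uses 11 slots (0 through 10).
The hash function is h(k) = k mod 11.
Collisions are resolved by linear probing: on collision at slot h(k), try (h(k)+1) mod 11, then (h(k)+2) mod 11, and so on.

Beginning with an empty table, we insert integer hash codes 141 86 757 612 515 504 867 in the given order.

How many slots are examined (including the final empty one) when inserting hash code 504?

5

Insert 141: h=9, slot 9 empty → index 9.
Insert 86: h=9, slot 9 occupied → index 10.
Insert 757: h=9, slots 9,10 occupied → index 0.
Insert 612: h=7, slot 7 empty → index 7.
Insert 515: h=9, slots 9,10,0 occupied → index 1.
Insert 504: h=9, slots 9,10,0,1 occupied → index 2.
Insert 867: h=9, slots 9,10,0,1,2 occupied → index 3.
Table: [757, 515, 504, 867, _, _, _, 612, _, 141, 86]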